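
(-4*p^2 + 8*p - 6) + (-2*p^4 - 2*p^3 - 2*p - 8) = -2*p^4 - 2*p^3 - 4*p^2 + 6*p - 14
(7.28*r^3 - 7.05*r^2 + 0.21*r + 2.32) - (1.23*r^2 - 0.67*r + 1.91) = 7.28*r^3 - 8.28*r^2 + 0.88*r + 0.41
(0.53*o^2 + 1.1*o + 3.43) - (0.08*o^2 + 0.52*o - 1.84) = 0.45*o^2 + 0.58*o + 5.27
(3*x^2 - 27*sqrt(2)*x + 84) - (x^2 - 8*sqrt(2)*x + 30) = 2*x^2 - 19*sqrt(2)*x + 54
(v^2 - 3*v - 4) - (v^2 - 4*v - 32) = v + 28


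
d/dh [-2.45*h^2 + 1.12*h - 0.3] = 1.12 - 4.9*h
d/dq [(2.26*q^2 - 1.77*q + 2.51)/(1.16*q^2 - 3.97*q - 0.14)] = (-6.919*q^2 - 6.456*q + 10.2125)/(1.3456*q^4 - 9.2104*q^3 + 15.4361*q^2 + 1.1116*q + 0.0196)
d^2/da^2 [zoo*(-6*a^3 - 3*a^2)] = zoo*(a + 1)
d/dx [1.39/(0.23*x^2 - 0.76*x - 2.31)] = (1.0564 - 0.6394*x)/(-0.23*x^2 + 0.76*x + 2.31)^2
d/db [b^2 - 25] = 2*b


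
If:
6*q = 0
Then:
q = 0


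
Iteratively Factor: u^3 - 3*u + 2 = (u + 2)*(u^2 - 2*u + 1) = (u - 1)*(u + 2)*(u - 1)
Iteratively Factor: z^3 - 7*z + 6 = (z + 3)*(z^2 - 3*z + 2) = (z - 2)*(z + 3)*(z - 1)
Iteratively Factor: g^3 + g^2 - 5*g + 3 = (g - 1)*(g^2 + 2*g - 3) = (g - 1)^2*(g + 3)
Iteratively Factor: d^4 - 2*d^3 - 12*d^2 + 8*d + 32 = (d + 2)*(d^3 - 4*d^2 - 4*d + 16) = (d + 2)^2*(d^2 - 6*d + 8) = (d - 4)*(d + 2)^2*(d - 2)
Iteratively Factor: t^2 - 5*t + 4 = (t - 1)*(t - 4)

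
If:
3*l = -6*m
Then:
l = -2*m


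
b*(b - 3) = b^2 - 3*b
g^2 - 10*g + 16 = (g - 8)*(g - 2)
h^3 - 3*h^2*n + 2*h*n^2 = h*(h - 2*n)*(h - n)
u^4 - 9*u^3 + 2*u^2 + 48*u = u*(u - 8)*(u - 3)*(u + 2)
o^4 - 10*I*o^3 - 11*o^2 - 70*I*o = o*(o - 7*I)*(o - 5*I)*(o + 2*I)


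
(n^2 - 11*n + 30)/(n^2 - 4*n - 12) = (n - 5)/(n + 2)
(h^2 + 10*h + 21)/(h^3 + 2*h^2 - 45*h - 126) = (h + 7)/(h^2 - h - 42)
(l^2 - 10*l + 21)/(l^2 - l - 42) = (l - 3)/(l + 6)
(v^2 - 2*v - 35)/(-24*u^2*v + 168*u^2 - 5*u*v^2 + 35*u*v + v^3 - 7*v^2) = (-v - 5)/(24*u^2 + 5*u*v - v^2)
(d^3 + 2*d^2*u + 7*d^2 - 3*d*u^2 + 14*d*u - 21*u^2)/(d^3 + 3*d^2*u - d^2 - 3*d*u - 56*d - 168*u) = (d - u)/(d - 8)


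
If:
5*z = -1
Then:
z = -1/5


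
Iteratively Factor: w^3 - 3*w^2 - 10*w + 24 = (w - 2)*(w^2 - w - 12) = (w - 2)*(w + 3)*(w - 4)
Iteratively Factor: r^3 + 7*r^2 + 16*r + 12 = (r + 2)*(r^2 + 5*r + 6) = (r + 2)^2*(r + 3)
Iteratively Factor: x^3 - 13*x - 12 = (x + 1)*(x^2 - x - 12) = (x + 1)*(x + 3)*(x - 4)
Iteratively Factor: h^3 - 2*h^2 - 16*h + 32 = (h + 4)*(h^2 - 6*h + 8) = (h - 4)*(h + 4)*(h - 2)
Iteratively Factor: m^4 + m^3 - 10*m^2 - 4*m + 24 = (m + 2)*(m^3 - m^2 - 8*m + 12) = (m - 2)*(m + 2)*(m^2 + m - 6) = (m - 2)*(m + 2)*(m + 3)*(m - 2)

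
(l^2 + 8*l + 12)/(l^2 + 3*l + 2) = (l + 6)/(l + 1)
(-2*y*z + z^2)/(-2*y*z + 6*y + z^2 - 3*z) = z/(z - 3)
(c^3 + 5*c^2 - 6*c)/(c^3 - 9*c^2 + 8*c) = (c + 6)/(c - 8)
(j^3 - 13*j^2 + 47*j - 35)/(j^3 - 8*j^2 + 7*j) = (j - 5)/j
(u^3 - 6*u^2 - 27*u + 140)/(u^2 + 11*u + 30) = (u^2 - 11*u + 28)/(u + 6)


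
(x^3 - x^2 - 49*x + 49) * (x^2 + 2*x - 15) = x^5 + x^4 - 66*x^3 - 34*x^2 + 833*x - 735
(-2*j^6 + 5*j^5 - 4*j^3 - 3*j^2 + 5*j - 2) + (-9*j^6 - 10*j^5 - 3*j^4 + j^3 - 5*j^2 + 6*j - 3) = -11*j^6 - 5*j^5 - 3*j^4 - 3*j^3 - 8*j^2 + 11*j - 5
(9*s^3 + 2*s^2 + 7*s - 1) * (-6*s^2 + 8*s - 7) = -54*s^5 + 60*s^4 - 89*s^3 + 48*s^2 - 57*s + 7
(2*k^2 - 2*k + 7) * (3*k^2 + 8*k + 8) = 6*k^4 + 10*k^3 + 21*k^2 + 40*k + 56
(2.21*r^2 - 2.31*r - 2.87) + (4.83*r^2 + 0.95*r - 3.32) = 7.04*r^2 - 1.36*r - 6.19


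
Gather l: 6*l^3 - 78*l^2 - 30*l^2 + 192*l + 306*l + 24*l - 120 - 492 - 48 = 6*l^3 - 108*l^2 + 522*l - 660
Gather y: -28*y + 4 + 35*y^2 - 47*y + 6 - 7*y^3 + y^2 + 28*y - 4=-7*y^3 + 36*y^2 - 47*y + 6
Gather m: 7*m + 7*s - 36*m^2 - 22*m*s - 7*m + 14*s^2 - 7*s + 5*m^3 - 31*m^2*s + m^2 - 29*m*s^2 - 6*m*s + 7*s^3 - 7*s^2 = 5*m^3 + m^2*(-31*s - 35) + m*(-29*s^2 - 28*s) + 7*s^3 + 7*s^2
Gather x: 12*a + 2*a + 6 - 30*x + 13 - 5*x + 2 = 14*a - 35*x + 21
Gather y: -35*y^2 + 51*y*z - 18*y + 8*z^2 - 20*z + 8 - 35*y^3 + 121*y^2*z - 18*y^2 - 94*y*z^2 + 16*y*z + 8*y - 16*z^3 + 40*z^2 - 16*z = -35*y^3 + y^2*(121*z - 53) + y*(-94*z^2 + 67*z - 10) - 16*z^3 + 48*z^2 - 36*z + 8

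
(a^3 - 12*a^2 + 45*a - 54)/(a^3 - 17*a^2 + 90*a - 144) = (a - 3)/(a - 8)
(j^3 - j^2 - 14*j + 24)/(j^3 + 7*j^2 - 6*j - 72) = (j - 2)/(j + 6)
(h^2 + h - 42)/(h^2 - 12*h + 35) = (h^2 + h - 42)/(h^2 - 12*h + 35)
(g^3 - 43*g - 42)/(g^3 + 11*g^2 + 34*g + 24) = (g - 7)/(g + 4)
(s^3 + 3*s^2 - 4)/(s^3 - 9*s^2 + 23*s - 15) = (s^2 + 4*s + 4)/(s^2 - 8*s + 15)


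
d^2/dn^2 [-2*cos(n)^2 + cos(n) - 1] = -cos(n) + 4*cos(2*n)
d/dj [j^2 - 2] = 2*j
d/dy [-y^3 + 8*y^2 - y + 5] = -3*y^2 + 16*y - 1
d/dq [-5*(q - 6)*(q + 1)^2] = 5*(11 - 3*q)*(q + 1)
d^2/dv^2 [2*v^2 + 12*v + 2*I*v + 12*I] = 4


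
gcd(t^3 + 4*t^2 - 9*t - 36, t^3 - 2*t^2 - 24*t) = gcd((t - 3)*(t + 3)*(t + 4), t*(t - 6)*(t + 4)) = t + 4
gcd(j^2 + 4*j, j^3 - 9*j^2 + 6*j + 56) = 1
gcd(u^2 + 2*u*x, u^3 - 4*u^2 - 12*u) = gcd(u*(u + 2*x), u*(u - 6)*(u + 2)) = u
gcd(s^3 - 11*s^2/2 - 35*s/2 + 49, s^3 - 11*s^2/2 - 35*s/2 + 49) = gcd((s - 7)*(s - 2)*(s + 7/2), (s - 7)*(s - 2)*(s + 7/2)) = s^3 - 11*s^2/2 - 35*s/2 + 49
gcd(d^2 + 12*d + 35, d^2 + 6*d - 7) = d + 7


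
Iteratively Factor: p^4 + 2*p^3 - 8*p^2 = (p + 4)*(p^3 - 2*p^2) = p*(p + 4)*(p^2 - 2*p) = p*(p - 2)*(p + 4)*(p)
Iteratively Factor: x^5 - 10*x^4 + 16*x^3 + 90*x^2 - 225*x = (x)*(x^4 - 10*x^3 + 16*x^2 + 90*x - 225) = x*(x - 5)*(x^3 - 5*x^2 - 9*x + 45) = x*(x - 5)^2*(x^2 - 9) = x*(x - 5)^2*(x - 3)*(x + 3)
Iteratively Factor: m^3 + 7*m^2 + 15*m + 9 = (m + 1)*(m^2 + 6*m + 9) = (m + 1)*(m + 3)*(m + 3)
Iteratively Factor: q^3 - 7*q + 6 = (q - 2)*(q^2 + 2*q - 3) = (q - 2)*(q - 1)*(q + 3)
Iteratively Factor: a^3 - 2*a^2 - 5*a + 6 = (a - 3)*(a^2 + a - 2) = (a - 3)*(a + 2)*(a - 1)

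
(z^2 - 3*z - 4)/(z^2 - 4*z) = (z + 1)/z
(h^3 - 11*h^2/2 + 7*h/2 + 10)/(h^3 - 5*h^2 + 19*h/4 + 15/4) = 2*(h^2 - 3*h - 4)/(2*h^2 - 5*h - 3)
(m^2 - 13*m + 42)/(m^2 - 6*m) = (m - 7)/m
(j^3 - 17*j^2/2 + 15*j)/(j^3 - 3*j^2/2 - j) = (-2*j^2 + 17*j - 30)/(-2*j^2 + 3*j + 2)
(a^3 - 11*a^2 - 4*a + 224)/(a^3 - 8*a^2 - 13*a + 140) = (a - 8)/(a - 5)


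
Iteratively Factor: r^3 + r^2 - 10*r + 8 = (r + 4)*(r^2 - 3*r + 2) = (r - 1)*(r + 4)*(r - 2)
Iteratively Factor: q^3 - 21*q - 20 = (q + 4)*(q^2 - 4*q - 5) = (q - 5)*(q + 4)*(q + 1)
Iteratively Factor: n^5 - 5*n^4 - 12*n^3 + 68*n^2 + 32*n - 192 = (n - 4)*(n^4 - n^3 - 16*n^2 + 4*n + 48) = (n - 4)*(n + 2)*(n^3 - 3*n^2 - 10*n + 24) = (n - 4)*(n - 2)*(n + 2)*(n^2 - n - 12) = (n - 4)^2*(n - 2)*(n + 2)*(n + 3)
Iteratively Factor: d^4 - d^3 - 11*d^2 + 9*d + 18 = (d + 3)*(d^3 - 4*d^2 + d + 6) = (d - 2)*(d + 3)*(d^2 - 2*d - 3) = (d - 2)*(d + 1)*(d + 3)*(d - 3)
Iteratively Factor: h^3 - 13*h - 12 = (h + 3)*(h^2 - 3*h - 4) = (h + 1)*(h + 3)*(h - 4)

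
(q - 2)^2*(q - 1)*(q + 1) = q^4 - 4*q^3 + 3*q^2 + 4*q - 4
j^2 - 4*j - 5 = (j - 5)*(j + 1)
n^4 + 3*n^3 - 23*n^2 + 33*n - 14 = (n - 2)*(n - 1)^2*(n + 7)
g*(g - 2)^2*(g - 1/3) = g^4 - 13*g^3/3 + 16*g^2/3 - 4*g/3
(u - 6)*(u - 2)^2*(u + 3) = u^4 - 7*u^3 - 2*u^2 + 60*u - 72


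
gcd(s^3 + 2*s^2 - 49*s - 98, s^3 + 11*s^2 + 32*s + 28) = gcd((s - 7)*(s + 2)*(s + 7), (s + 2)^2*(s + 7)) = s^2 + 9*s + 14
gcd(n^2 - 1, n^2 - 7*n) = 1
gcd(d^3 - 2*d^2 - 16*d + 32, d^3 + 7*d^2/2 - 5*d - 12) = d^2 + 2*d - 8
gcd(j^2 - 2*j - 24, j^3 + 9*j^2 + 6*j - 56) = j + 4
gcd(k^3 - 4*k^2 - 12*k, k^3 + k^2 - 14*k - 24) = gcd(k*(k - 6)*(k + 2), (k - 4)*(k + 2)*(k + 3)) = k + 2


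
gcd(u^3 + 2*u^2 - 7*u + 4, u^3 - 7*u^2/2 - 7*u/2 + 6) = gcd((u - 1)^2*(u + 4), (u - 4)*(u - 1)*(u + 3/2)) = u - 1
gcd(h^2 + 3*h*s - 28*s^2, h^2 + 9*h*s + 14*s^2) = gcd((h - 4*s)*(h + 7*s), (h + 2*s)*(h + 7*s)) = h + 7*s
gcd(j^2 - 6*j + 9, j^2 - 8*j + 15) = j - 3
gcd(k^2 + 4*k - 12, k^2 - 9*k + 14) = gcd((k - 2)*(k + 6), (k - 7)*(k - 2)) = k - 2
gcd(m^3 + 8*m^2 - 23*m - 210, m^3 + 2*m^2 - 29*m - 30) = m^2 + m - 30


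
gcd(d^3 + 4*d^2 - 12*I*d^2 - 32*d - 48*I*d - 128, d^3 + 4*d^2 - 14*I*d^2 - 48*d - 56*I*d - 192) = d^2 + d*(4 - 8*I) - 32*I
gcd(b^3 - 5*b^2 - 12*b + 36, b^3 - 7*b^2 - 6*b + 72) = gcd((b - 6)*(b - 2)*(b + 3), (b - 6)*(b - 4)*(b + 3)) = b^2 - 3*b - 18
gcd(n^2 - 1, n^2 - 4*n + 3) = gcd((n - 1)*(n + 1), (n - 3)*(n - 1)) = n - 1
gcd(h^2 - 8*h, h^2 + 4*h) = h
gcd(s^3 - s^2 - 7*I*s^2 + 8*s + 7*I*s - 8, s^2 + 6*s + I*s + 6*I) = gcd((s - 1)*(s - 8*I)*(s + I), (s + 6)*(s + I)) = s + I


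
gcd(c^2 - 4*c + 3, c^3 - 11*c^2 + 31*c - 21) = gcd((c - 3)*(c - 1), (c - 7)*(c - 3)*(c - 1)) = c^2 - 4*c + 3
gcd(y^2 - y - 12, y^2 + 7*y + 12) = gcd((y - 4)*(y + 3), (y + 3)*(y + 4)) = y + 3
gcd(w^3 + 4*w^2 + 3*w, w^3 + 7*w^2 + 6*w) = w^2 + w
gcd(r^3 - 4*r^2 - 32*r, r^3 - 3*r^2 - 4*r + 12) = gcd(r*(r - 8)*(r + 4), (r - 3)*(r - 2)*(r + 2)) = 1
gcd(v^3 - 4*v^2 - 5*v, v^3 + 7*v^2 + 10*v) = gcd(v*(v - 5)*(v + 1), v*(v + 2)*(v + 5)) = v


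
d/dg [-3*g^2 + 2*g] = 2 - 6*g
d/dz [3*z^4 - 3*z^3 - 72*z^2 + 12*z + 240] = 12*z^3 - 9*z^2 - 144*z + 12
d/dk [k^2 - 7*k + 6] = 2*k - 7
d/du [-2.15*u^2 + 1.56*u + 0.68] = 1.56 - 4.3*u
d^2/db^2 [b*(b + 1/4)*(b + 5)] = 6*b + 21/2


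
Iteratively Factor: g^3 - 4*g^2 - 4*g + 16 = (g - 4)*(g^2 - 4) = (g - 4)*(g - 2)*(g + 2)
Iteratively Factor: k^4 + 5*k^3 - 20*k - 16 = (k + 2)*(k^3 + 3*k^2 - 6*k - 8) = (k - 2)*(k + 2)*(k^2 + 5*k + 4) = (k - 2)*(k + 1)*(k + 2)*(k + 4)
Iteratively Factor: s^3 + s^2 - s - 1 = (s - 1)*(s^2 + 2*s + 1) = (s - 1)*(s + 1)*(s + 1)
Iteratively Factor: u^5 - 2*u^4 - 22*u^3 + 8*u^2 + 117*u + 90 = (u + 3)*(u^4 - 5*u^3 - 7*u^2 + 29*u + 30) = (u + 2)*(u + 3)*(u^3 - 7*u^2 + 7*u + 15) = (u - 5)*(u + 2)*(u + 3)*(u^2 - 2*u - 3) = (u - 5)*(u - 3)*(u + 2)*(u + 3)*(u + 1)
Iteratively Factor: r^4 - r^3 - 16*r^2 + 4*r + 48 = (r - 2)*(r^3 + r^2 - 14*r - 24) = (r - 2)*(r + 3)*(r^2 - 2*r - 8) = (r - 4)*(r - 2)*(r + 3)*(r + 2)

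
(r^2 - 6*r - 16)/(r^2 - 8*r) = (r + 2)/r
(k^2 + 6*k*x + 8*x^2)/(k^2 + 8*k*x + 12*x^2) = (k + 4*x)/(k + 6*x)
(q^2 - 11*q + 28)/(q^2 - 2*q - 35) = (q - 4)/(q + 5)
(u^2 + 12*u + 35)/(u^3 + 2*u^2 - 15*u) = (u + 7)/(u*(u - 3))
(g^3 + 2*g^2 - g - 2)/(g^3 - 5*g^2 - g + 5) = (g + 2)/(g - 5)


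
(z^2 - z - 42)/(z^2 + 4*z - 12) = (z - 7)/(z - 2)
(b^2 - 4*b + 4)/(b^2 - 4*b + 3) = (b^2 - 4*b + 4)/(b^2 - 4*b + 3)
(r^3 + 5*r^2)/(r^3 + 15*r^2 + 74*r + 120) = r^2/(r^2 + 10*r + 24)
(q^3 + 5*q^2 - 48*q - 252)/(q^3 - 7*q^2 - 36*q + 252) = (q + 6)/(q - 6)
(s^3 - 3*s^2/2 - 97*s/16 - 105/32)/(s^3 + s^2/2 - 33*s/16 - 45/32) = (2*s - 7)/(2*s - 3)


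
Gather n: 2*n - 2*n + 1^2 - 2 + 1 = 0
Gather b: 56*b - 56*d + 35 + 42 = 56*b - 56*d + 77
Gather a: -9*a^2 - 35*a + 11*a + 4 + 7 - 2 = -9*a^2 - 24*a + 9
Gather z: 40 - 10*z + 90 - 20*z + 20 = 150 - 30*z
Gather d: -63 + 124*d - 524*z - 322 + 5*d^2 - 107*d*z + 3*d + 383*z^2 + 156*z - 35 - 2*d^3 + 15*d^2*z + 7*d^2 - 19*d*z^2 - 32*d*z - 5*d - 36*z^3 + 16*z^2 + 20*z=-2*d^3 + d^2*(15*z + 12) + d*(-19*z^2 - 139*z + 122) - 36*z^3 + 399*z^2 - 348*z - 420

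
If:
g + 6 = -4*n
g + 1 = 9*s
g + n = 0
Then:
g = 2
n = -2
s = 1/3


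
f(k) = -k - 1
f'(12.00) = -1.00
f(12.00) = -13.00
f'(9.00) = -1.00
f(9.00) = -10.00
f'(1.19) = -1.00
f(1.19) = -2.19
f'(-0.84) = -1.00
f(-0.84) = -0.16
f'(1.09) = -1.00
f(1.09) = -2.09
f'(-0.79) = -1.00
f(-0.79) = -0.21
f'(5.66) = -1.00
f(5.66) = -6.66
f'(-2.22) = -1.00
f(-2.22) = 1.22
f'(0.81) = -1.00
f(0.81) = -1.81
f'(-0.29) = -1.00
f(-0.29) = -0.71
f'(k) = -1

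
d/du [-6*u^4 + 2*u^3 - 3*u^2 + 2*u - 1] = -24*u^3 + 6*u^2 - 6*u + 2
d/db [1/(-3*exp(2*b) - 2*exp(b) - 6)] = (6*exp(b) + 2)*exp(b)/(3*exp(2*b) + 2*exp(b) + 6)^2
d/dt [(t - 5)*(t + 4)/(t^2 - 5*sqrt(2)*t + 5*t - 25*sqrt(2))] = (-(t - 5)*(t + 4)*(2*t - 5*sqrt(2) + 5) + (2*t - 1)*(t^2 - 5*sqrt(2)*t + 5*t - 25*sqrt(2)))/(t^2 - 5*sqrt(2)*t + 5*t - 25*sqrt(2))^2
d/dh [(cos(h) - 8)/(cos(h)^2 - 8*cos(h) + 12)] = (cos(h)^2 - 16*cos(h) + 52)*sin(h)/(cos(h)^2 - 8*cos(h) + 12)^2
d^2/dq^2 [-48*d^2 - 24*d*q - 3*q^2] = -6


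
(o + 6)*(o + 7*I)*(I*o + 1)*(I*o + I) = -o^4 - 7*o^3 - 6*I*o^3 - 13*o^2 - 42*I*o^2 - 49*o - 36*I*o - 42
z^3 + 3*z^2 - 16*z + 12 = (z - 2)*(z - 1)*(z + 6)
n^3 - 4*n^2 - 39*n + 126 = (n - 7)*(n - 3)*(n + 6)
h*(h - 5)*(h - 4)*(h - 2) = h^4 - 11*h^3 + 38*h^2 - 40*h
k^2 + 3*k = k*(k + 3)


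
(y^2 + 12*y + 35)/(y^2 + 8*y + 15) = (y + 7)/(y + 3)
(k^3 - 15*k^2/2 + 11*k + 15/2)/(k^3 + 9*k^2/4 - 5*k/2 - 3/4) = 2*(2*k^3 - 15*k^2 + 22*k + 15)/(4*k^3 + 9*k^2 - 10*k - 3)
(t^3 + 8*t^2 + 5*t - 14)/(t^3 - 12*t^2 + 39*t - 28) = (t^2 + 9*t + 14)/(t^2 - 11*t + 28)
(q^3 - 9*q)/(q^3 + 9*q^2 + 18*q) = (q - 3)/(q + 6)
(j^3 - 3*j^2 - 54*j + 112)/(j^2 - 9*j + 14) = (j^2 - j - 56)/(j - 7)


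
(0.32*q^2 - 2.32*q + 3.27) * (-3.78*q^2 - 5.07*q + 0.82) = -1.2096*q^4 + 7.1472*q^3 - 0.335800000000001*q^2 - 18.4813*q + 2.6814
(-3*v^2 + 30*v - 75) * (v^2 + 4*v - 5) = -3*v^4 + 18*v^3 + 60*v^2 - 450*v + 375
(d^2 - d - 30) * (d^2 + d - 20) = d^4 - 51*d^2 - 10*d + 600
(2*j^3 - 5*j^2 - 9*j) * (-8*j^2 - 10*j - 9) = -16*j^5 + 20*j^4 + 104*j^3 + 135*j^2 + 81*j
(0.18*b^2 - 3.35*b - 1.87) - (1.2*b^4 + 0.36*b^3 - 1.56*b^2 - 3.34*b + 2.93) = -1.2*b^4 - 0.36*b^3 + 1.74*b^2 - 0.0100000000000002*b - 4.8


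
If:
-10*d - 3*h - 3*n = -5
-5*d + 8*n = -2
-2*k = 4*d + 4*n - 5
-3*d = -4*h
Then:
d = 46/113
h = 69/226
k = 379/226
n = 1/226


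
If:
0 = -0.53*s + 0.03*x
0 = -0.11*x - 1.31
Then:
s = -0.67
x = -11.91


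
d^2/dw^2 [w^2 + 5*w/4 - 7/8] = 2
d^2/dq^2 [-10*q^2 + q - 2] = -20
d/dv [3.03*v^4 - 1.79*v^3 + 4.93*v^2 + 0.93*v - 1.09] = 12.12*v^3 - 5.37*v^2 + 9.86*v + 0.93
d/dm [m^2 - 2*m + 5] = 2*m - 2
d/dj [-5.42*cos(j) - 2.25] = 5.42*sin(j)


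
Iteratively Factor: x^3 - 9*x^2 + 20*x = (x - 4)*(x^2 - 5*x) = (x - 5)*(x - 4)*(x)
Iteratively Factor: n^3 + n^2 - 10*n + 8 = (n + 4)*(n^2 - 3*n + 2) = (n - 1)*(n + 4)*(n - 2)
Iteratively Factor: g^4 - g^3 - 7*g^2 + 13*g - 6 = (g + 3)*(g^3 - 4*g^2 + 5*g - 2) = (g - 2)*(g + 3)*(g^2 - 2*g + 1) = (g - 2)*(g - 1)*(g + 3)*(g - 1)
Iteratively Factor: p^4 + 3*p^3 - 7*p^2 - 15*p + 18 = (p - 1)*(p^3 + 4*p^2 - 3*p - 18) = (p - 1)*(p + 3)*(p^2 + p - 6) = (p - 1)*(p + 3)^2*(p - 2)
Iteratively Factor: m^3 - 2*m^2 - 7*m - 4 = (m + 1)*(m^2 - 3*m - 4) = (m + 1)^2*(m - 4)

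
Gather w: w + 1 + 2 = w + 3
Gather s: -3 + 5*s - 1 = 5*s - 4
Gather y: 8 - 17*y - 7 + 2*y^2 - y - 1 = 2*y^2 - 18*y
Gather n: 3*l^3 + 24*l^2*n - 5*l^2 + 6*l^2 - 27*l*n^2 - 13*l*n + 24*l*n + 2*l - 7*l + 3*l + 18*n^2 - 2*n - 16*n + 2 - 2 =3*l^3 + l^2 - 2*l + n^2*(18 - 27*l) + n*(24*l^2 + 11*l - 18)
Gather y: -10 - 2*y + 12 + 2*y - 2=0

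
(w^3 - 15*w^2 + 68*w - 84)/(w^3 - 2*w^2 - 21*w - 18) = (w^2 - 9*w + 14)/(w^2 + 4*w + 3)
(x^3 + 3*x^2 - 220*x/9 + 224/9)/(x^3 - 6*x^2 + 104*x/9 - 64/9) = (x + 7)/(x - 2)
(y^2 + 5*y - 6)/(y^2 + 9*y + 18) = (y - 1)/(y + 3)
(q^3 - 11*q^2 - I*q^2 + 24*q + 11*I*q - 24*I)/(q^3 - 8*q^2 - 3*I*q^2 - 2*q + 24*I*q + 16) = (q - 3)/(q - 2*I)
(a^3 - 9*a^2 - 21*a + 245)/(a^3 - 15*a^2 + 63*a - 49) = (a + 5)/(a - 1)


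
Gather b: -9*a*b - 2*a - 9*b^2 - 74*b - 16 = -2*a - 9*b^2 + b*(-9*a - 74) - 16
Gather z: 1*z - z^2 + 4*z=-z^2 + 5*z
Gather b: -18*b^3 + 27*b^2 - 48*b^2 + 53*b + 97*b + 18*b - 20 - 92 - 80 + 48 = -18*b^3 - 21*b^2 + 168*b - 144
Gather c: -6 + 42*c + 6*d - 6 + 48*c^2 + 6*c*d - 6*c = 48*c^2 + c*(6*d + 36) + 6*d - 12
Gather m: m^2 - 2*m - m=m^2 - 3*m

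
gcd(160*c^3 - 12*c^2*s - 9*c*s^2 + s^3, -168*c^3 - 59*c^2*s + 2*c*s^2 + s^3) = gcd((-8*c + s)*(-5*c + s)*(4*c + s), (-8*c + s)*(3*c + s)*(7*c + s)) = -8*c + s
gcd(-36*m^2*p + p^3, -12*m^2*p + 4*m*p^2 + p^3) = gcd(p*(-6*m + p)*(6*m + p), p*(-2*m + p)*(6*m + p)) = 6*m*p + p^2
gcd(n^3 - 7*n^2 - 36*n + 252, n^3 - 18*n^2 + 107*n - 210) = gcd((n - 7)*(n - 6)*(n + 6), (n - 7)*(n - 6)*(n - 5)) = n^2 - 13*n + 42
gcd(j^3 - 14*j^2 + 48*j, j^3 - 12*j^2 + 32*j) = j^2 - 8*j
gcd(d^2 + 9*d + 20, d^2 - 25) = d + 5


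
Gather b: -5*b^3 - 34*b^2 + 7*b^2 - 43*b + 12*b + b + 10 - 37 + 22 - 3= -5*b^3 - 27*b^2 - 30*b - 8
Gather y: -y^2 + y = -y^2 + y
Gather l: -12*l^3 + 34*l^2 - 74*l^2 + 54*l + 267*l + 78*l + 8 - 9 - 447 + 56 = -12*l^3 - 40*l^2 + 399*l - 392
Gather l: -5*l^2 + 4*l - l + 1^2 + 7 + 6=-5*l^2 + 3*l + 14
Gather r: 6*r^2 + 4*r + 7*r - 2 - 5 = 6*r^2 + 11*r - 7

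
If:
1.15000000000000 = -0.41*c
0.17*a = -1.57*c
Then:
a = 25.90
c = -2.80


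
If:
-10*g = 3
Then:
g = -3/10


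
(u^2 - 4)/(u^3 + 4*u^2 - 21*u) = (u^2 - 4)/(u*(u^2 + 4*u - 21))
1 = 1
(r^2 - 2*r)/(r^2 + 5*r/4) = 4*(r - 2)/(4*r + 5)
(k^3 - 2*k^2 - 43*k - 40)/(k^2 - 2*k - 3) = (k^2 - 3*k - 40)/(k - 3)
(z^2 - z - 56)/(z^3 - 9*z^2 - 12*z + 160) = (z + 7)/(z^2 - z - 20)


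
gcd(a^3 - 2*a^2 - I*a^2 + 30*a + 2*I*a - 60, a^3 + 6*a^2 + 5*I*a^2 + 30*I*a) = a + 5*I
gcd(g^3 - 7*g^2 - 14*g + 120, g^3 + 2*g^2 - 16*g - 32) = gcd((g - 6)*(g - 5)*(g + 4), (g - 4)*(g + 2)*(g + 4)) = g + 4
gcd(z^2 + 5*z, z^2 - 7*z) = z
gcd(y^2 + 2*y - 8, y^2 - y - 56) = 1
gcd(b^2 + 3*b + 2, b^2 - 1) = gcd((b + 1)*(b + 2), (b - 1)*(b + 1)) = b + 1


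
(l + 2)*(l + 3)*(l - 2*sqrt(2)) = l^3 - 2*sqrt(2)*l^2 + 5*l^2 - 10*sqrt(2)*l + 6*l - 12*sqrt(2)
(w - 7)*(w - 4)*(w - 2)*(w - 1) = w^4 - 14*w^3 + 63*w^2 - 106*w + 56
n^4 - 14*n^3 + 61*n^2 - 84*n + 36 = (n - 6)^2*(n - 1)^2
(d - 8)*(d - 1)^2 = d^3 - 10*d^2 + 17*d - 8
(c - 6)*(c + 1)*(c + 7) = c^3 + 2*c^2 - 41*c - 42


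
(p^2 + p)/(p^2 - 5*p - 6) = p/(p - 6)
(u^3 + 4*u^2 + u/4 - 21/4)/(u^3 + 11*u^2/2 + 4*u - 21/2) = (u + 3/2)/(u + 3)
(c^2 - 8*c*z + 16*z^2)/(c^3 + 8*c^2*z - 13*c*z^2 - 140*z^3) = (c - 4*z)/(c^2 + 12*c*z + 35*z^2)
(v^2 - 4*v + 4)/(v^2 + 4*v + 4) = (v^2 - 4*v + 4)/(v^2 + 4*v + 4)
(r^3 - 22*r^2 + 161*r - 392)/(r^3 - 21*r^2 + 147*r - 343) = (r - 8)/(r - 7)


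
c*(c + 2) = c^2 + 2*c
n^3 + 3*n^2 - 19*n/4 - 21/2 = (n - 2)*(n + 3/2)*(n + 7/2)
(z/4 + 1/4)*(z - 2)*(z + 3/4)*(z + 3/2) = z^4/4 + 5*z^3/16 - 25*z^2/32 - 45*z/32 - 9/16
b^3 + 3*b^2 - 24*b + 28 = (b - 2)^2*(b + 7)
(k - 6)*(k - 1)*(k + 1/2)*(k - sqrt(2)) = k^4 - 13*k^3/2 - sqrt(2)*k^3 + 5*k^2/2 + 13*sqrt(2)*k^2/2 - 5*sqrt(2)*k/2 + 3*k - 3*sqrt(2)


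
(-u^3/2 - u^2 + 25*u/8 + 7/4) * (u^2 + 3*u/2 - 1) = -u^5/2 - 7*u^4/4 + 17*u^3/8 + 119*u^2/16 - u/2 - 7/4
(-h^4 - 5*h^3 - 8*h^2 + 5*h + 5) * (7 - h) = h^5 - 2*h^4 - 27*h^3 - 61*h^2 + 30*h + 35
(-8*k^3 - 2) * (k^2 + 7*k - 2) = -8*k^5 - 56*k^4 + 16*k^3 - 2*k^2 - 14*k + 4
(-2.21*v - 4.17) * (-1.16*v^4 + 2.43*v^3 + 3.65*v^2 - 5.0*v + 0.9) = 2.5636*v^5 - 0.533100000000001*v^4 - 18.1996*v^3 - 4.1705*v^2 + 18.861*v - 3.753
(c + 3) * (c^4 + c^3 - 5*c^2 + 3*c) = c^5 + 4*c^4 - 2*c^3 - 12*c^2 + 9*c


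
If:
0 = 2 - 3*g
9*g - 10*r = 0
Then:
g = 2/3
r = 3/5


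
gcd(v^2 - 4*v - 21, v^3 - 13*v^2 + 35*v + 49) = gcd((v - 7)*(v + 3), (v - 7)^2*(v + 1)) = v - 7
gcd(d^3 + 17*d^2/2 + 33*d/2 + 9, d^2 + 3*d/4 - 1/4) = d + 1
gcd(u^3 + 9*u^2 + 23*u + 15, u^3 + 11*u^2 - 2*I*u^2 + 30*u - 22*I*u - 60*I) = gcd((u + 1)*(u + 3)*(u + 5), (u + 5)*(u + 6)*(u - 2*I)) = u + 5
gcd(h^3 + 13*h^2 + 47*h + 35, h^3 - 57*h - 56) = h^2 + 8*h + 7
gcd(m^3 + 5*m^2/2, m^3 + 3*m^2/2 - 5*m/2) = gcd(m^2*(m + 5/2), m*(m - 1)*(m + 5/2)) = m^2 + 5*m/2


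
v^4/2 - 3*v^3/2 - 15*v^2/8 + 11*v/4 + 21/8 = (v/2 + 1/2)*(v - 7/2)*(v - 3/2)*(v + 1)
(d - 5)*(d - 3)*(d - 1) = d^3 - 9*d^2 + 23*d - 15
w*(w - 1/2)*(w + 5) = w^3 + 9*w^2/2 - 5*w/2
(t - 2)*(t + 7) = t^2 + 5*t - 14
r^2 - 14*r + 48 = (r - 8)*(r - 6)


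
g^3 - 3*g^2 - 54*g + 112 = (g - 8)*(g - 2)*(g + 7)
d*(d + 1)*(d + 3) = d^3 + 4*d^2 + 3*d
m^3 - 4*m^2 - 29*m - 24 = (m - 8)*(m + 1)*(m + 3)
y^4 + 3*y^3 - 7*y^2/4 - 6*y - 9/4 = (y - 3/2)*(y + 1/2)*(y + 1)*(y + 3)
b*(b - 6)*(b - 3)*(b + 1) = b^4 - 8*b^3 + 9*b^2 + 18*b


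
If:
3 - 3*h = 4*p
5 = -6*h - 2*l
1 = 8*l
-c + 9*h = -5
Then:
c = -23/8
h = -7/8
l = 1/8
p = 45/32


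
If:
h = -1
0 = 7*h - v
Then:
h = -1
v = -7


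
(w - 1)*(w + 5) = w^2 + 4*w - 5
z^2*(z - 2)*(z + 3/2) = z^4 - z^3/2 - 3*z^2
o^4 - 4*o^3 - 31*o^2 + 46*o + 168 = (o - 7)*(o - 3)*(o + 2)*(o + 4)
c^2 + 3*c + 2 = (c + 1)*(c + 2)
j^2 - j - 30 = (j - 6)*(j + 5)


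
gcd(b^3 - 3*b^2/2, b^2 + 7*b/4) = b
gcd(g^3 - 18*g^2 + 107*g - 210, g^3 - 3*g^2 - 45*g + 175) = g - 5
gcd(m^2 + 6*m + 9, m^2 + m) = 1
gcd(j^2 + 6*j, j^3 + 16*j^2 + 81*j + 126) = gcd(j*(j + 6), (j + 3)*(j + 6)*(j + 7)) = j + 6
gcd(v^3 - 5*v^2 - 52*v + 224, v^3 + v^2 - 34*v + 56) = v^2 + 3*v - 28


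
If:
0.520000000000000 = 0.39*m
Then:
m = 1.33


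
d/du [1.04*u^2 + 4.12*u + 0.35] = 2.08*u + 4.12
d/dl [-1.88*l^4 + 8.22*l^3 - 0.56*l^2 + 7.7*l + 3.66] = -7.52*l^3 + 24.66*l^2 - 1.12*l + 7.7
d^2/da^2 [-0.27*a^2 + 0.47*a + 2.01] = -0.540000000000000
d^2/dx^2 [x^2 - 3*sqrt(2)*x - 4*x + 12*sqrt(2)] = 2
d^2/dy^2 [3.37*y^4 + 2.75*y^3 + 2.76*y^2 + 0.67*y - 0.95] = 40.44*y^2 + 16.5*y + 5.52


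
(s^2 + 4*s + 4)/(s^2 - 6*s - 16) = (s + 2)/(s - 8)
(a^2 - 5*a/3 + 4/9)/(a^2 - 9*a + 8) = (9*a^2 - 15*a + 4)/(9*(a^2 - 9*a + 8))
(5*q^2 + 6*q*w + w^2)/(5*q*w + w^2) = (q + w)/w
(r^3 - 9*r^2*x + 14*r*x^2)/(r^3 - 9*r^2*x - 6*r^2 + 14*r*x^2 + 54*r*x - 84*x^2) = r/(r - 6)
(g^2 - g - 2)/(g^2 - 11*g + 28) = (g^2 - g - 2)/(g^2 - 11*g + 28)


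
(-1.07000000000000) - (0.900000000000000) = -1.97000000000000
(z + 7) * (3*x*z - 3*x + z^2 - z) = 3*x*z^2 + 18*x*z - 21*x + z^3 + 6*z^2 - 7*z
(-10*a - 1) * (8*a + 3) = -80*a^2 - 38*a - 3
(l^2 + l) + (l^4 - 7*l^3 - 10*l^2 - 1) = l^4 - 7*l^3 - 9*l^2 + l - 1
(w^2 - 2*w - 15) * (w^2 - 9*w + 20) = w^4 - 11*w^3 + 23*w^2 + 95*w - 300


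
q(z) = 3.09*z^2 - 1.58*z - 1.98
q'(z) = 6.18*z - 1.58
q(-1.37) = 5.98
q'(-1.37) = -10.05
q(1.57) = 3.16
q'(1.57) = 8.12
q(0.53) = -1.95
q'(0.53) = 1.70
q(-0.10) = -1.79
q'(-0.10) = -2.20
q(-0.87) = 1.73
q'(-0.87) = -6.96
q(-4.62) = 71.27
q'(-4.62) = -30.13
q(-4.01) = 54.04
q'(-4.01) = -26.36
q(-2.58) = 22.66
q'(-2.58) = -17.52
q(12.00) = 424.02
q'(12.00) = 72.58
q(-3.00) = 30.57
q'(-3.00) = -20.12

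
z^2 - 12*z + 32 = (z - 8)*(z - 4)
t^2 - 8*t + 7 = (t - 7)*(t - 1)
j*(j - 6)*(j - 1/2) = j^3 - 13*j^2/2 + 3*j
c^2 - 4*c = c*(c - 4)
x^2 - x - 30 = (x - 6)*(x + 5)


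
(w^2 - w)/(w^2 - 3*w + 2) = w/(w - 2)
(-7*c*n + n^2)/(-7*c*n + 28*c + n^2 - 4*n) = n/(n - 4)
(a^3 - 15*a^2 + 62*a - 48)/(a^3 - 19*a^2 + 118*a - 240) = (a - 1)/(a - 5)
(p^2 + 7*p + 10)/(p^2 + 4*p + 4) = (p + 5)/(p + 2)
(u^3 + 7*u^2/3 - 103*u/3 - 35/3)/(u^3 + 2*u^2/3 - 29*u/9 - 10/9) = 3*(u^2 + 2*u - 35)/(3*u^2 + u - 10)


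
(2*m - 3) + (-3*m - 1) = -m - 4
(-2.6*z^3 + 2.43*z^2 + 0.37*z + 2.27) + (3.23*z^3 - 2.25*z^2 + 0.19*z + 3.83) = 0.63*z^3 + 0.18*z^2 + 0.56*z + 6.1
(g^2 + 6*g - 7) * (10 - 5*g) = -5*g^3 - 20*g^2 + 95*g - 70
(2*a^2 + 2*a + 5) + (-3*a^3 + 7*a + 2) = -3*a^3 + 2*a^2 + 9*a + 7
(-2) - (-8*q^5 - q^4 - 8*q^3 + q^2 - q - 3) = 8*q^5 + q^4 + 8*q^3 - q^2 + q + 1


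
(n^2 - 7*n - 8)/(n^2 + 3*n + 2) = (n - 8)/(n + 2)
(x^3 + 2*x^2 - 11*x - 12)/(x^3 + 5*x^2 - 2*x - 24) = (x^2 - 2*x - 3)/(x^2 + x - 6)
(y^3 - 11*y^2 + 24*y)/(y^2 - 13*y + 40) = y*(y - 3)/(y - 5)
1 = 1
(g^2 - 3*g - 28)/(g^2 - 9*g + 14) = (g + 4)/(g - 2)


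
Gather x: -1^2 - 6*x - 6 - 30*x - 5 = -36*x - 12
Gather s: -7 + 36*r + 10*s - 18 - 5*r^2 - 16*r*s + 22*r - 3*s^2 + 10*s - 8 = -5*r^2 + 58*r - 3*s^2 + s*(20 - 16*r) - 33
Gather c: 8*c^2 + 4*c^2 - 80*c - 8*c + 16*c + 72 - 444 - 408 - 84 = 12*c^2 - 72*c - 864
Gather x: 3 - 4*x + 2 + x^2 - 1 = x^2 - 4*x + 4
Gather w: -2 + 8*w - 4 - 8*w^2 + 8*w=-8*w^2 + 16*w - 6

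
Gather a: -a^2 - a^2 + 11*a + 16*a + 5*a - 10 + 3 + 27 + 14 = -2*a^2 + 32*a + 34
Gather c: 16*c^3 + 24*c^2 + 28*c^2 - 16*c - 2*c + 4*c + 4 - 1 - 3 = 16*c^3 + 52*c^2 - 14*c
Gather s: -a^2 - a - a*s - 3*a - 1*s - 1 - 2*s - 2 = -a^2 - 4*a + s*(-a - 3) - 3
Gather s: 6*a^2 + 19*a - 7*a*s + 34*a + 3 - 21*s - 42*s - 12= 6*a^2 + 53*a + s*(-7*a - 63) - 9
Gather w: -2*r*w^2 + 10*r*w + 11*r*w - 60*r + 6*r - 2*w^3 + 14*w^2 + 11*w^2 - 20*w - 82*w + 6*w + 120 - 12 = -54*r - 2*w^3 + w^2*(25 - 2*r) + w*(21*r - 96) + 108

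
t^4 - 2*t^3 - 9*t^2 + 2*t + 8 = (t - 4)*(t - 1)*(t + 1)*(t + 2)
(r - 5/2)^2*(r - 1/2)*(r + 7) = r^4 + 3*r^3/2 - 119*r^2/4 + 465*r/8 - 175/8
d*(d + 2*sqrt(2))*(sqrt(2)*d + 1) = sqrt(2)*d^3 + 5*d^2 + 2*sqrt(2)*d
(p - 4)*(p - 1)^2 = p^3 - 6*p^2 + 9*p - 4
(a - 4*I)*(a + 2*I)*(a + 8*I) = a^3 + 6*I*a^2 + 24*a + 64*I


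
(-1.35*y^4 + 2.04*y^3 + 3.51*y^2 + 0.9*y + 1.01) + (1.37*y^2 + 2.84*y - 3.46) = -1.35*y^4 + 2.04*y^3 + 4.88*y^2 + 3.74*y - 2.45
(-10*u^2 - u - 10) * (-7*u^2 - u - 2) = 70*u^4 + 17*u^3 + 91*u^2 + 12*u + 20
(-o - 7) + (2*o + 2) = o - 5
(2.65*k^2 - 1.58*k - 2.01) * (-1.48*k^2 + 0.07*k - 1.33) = -3.922*k^4 + 2.5239*k^3 - 0.6603*k^2 + 1.9607*k + 2.6733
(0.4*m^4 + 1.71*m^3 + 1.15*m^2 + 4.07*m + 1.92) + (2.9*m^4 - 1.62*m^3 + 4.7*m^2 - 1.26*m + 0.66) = 3.3*m^4 + 0.0899999999999999*m^3 + 5.85*m^2 + 2.81*m + 2.58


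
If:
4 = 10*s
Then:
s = 2/5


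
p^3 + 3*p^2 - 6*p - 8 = (p - 2)*(p + 1)*(p + 4)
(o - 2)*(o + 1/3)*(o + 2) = o^3 + o^2/3 - 4*o - 4/3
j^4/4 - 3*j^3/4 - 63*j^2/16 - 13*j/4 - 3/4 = (j/2 + 1/4)^2*(j - 6)*(j + 2)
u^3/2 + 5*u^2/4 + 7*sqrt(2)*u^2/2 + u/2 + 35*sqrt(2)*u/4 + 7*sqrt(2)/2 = (u/2 + 1)*(u + 1/2)*(u + 7*sqrt(2))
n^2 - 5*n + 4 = (n - 4)*(n - 1)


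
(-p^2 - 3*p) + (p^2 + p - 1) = -2*p - 1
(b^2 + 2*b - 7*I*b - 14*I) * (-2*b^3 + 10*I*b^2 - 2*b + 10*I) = -2*b^5 - 4*b^4 + 24*I*b^4 + 68*b^3 + 48*I*b^3 + 136*b^2 + 24*I*b^2 + 70*b + 48*I*b + 140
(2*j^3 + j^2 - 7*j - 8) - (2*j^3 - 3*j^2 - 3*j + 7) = 4*j^2 - 4*j - 15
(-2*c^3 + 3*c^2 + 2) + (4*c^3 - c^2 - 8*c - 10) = 2*c^3 + 2*c^2 - 8*c - 8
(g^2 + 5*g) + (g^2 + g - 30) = 2*g^2 + 6*g - 30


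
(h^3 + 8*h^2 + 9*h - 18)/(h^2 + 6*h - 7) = (h^2 + 9*h + 18)/(h + 7)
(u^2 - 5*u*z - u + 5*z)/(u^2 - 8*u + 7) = (u - 5*z)/(u - 7)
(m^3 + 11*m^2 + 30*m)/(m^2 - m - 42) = m*(m + 5)/(m - 7)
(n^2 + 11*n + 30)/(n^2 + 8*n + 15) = (n + 6)/(n + 3)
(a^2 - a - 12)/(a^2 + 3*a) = (a - 4)/a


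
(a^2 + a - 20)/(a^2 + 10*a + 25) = (a - 4)/(a + 5)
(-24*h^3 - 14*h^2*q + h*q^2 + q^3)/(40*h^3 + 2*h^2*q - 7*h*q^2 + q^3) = (3*h + q)/(-5*h + q)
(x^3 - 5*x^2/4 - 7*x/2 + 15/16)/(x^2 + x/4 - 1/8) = (4*x^2 - 4*x - 15)/(2*(2*x + 1))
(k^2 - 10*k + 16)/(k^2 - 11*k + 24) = (k - 2)/(k - 3)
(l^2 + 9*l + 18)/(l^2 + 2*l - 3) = (l + 6)/(l - 1)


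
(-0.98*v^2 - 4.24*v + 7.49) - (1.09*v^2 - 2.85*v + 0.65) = -2.07*v^2 - 1.39*v + 6.84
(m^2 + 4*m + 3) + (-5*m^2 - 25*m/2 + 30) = -4*m^2 - 17*m/2 + 33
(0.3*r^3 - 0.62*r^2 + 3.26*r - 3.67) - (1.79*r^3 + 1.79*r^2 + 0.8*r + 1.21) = -1.49*r^3 - 2.41*r^2 + 2.46*r - 4.88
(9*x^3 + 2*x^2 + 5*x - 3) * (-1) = -9*x^3 - 2*x^2 - 5*x + 3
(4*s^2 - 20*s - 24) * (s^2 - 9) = 4*s^4 - 20*s^3 - 60*s^2 + 180*s + 216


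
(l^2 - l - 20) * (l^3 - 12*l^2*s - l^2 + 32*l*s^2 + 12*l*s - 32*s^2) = l^5 - 12*l^4*s - 2*l^4 + 32*l^3*s^2 + 24*l^3*s - 19*l^3 - 64*l^2*s^2 + 228*l^2*s + 20*l^2 - 608*l*s^2 - 240*l*s + 640*s^2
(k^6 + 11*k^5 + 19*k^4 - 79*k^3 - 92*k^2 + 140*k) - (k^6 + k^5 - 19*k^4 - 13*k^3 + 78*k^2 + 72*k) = 10*k^5 + 38*k^4 - 66*k^3 - 170*k^2 + 68*k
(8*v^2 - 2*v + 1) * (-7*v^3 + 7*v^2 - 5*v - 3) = -56*v^5 + 70*v^4 - 61*v^3 - 7*v^2 + v - 3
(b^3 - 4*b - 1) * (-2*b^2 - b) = -2*b^5 - b^4 + 8*b^3 + 6*b^2 + b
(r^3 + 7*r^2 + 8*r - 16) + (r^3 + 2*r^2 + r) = 2*r^3 + 9*r^2 + 9*r - 16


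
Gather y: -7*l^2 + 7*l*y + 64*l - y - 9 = -7*l^2 + 64*l + y*(7*l - 1) - 9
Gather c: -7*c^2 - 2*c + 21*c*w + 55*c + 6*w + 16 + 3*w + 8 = -7*c^2 + c*(21*w + 53) + 9*w + 24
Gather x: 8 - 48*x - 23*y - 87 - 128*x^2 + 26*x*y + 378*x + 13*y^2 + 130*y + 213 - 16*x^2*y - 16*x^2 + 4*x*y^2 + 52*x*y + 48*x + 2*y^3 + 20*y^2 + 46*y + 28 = x^2*(-16*y - 144) + x*(4*y^2 + 78*y + 378) + 2*y^3 + 33*y^2 + 153*y + 162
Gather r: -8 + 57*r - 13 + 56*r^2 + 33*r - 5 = 56*r^2 + 90*r - 26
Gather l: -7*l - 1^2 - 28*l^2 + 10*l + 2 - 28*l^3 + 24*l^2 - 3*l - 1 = -28*l^3 - 4*l^2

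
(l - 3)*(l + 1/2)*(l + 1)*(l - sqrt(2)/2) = l^4 - 3*l^3/2 - sqrt(2)*l^3/2 - 4*l^2 + 3*sqrt(2)*l^2/4 - 3*l/2 + 2*sqrt(2)*l + 3*sqrt(2)/4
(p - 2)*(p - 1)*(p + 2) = p^3 - p^2 - 4*p + 4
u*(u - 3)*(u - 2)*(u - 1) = u^4 - 6*u^3 + 11*u^2 - 6*u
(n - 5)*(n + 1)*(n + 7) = n^3 + 3*n^2 - 33*n - 35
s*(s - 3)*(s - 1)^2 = s^4 - 5*s^3 + 7*s^2 - 3*s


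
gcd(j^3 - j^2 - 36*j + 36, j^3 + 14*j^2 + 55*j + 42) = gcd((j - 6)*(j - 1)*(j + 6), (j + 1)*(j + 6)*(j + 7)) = j + 6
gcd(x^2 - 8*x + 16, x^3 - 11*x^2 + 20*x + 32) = x - 4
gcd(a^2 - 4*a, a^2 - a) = a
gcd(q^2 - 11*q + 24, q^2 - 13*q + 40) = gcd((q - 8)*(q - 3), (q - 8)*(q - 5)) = q - 8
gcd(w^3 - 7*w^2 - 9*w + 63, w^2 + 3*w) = w + 3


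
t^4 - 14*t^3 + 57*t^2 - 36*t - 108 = (t - 6)^2*(t - 3)*(t + 1)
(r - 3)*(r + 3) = r^2 - 9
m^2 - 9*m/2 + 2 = (m - 4)*(m - 1/2)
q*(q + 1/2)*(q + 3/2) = q^3 + 2*q^2 + 3*q/4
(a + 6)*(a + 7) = a^2 + 13*a + 42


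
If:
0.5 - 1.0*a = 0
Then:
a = 0.50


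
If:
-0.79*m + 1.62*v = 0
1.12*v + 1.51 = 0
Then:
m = -2.76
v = -1.35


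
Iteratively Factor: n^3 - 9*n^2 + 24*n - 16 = (n - 1)*(n^2 - 8*n + 16) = (n - 4)*(n - 1)*(n - 4)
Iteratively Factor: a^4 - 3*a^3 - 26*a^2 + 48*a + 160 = (a + 4)*(a^3 - 7*a^2 + 2*a + 40) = (a - 5)*(a + 4)*(a^2 - 2*a - 8) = (a - 5)*(a - 4)*(a + 4)*(a + 2)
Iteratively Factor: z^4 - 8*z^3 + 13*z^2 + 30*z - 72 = (z + 2)*(z^3 - 10*z^2 + 33*z - 36) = (z - 3)*(z + 2)*(z^2 - 7*z + 12) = (z - 4)*(z - 3)*(z + 2)*(z - 3)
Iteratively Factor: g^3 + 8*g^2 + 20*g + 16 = (g + 2)*(g^2 + 6*g + 8) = (g + 2)*(g + 4)*(g + 2)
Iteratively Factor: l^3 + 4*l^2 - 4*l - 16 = (l + 2)*(l^2 + 2*l - 8) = (l - 2)*(l + 2)*(l + 4)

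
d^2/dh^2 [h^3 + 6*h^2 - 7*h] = 6*h + 12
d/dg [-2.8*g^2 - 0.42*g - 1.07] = -5.6*g - 0.42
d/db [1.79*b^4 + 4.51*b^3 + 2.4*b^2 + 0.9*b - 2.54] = 7.16*b^3 + 13.53*b^2 + 4.8*b + 0.9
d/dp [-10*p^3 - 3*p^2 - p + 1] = -30*p^2 - 6*p - 1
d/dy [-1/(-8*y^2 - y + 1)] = (-16*y - 1)/(8*y^2 + y - 1)^2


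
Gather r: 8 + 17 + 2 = 27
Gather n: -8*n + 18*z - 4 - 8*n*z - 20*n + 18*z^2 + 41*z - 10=n*(-8*z - 28) + 18*z^2 + 59*z - 14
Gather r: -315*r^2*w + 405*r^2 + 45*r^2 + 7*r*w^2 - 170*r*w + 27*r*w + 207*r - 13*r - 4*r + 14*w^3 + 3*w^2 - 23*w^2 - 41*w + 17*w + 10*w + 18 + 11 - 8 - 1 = r^2*(450 - 315*w) + r*(7*w^2 - 143*w + 190) + 14*w^3 - 20*w^2 - 14*w + 20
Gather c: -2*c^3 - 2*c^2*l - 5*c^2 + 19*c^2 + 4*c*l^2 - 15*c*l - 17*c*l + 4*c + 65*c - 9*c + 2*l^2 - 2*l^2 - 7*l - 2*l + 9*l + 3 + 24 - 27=-2*c^3 + c^2*(14 - 2*l) + c*(4*l^2 - 32*l + 60)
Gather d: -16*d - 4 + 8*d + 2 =-8*d - 2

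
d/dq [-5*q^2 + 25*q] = 25 - 10*q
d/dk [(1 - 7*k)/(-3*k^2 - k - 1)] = (21*k^2 + 7*k - (6*k + 1)*(7*k - 1) + 7)/(3*k^2 + k + 1)^2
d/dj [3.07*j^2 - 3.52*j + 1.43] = 6.14*j - 3.52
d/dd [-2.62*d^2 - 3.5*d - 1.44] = -5.24*d - 3.5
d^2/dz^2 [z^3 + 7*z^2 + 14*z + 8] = 6*z + 14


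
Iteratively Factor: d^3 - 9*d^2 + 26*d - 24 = (d - 2)*(d^2 - 7*d + 12) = (d - 3)*(d - 2)*(d - 4)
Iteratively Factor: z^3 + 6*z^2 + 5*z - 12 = (z - 1)*(z^2 + 7*z + 12) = (z - 1)*(z + 4)*(z + 3)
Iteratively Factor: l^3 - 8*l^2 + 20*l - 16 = (l - 4)*(l^2 - 4*l + 4) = (l - 4)*(l - 2)*(l - 2)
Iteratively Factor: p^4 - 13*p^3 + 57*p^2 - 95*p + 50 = (p - 2)*(p^3 - 11*p^2 + 35*p - 25) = (p - 5)*(p - 2)*(p^2 - 6*p + 5) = (p - 5)^2*(p - 2)*(p - 1)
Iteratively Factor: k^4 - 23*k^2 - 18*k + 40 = (k - 1)*(k^3 + k^2 - 22*k - 40) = (k - 1)*(k + 2)*(k^2 - k - 20) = (k - 1)*(k + 2)*(k + 4)*(k - 5)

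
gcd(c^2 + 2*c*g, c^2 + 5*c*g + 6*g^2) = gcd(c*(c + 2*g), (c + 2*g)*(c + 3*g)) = c + 2*g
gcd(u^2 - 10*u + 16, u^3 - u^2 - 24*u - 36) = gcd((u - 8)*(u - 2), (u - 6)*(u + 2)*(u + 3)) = 1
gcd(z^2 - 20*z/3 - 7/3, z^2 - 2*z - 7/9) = z + 1/3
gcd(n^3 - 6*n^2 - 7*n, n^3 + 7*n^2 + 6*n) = n^2 + n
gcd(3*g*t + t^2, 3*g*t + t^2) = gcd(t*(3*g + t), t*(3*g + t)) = 3*g*t + t^2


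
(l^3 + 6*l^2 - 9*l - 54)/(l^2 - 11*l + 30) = (l^3 + 6*l^2 - 9*l - 54)/(l^2 - 11*l + 30)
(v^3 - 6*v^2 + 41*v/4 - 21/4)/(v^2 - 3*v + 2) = (v^2 - 5*v + 21/4)/(v - 2)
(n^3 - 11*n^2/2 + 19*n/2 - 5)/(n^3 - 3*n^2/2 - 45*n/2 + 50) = (n^2 - 3*n + 2)/(n^2 + n - 20)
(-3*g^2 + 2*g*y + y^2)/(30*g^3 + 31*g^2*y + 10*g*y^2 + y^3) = (-g + y)/(10*g^2 + 7*g*y + y^2)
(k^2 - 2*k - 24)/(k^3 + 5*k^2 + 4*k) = (k - 6)/(k*(k + 1))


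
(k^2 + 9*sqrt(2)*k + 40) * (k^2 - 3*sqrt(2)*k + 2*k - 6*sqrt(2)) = k^4 + 2*k^3 + 6*sqrt(2)*k^3 - 14*k^2 + 12*sqrt(2)*k^2 - 120*sqrt(2)*k - 28*k - 240*sqrt(2)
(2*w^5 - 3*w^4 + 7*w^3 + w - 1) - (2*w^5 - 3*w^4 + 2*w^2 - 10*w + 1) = 7*w^3 - 2*w^2 + 11*w - 2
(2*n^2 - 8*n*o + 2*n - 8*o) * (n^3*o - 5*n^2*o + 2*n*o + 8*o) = 2*n^5*o - 8*n^4*o^2 - 8*n^4*o + 32*n^3*o^2 - 6*n^3*o + 24*n^2*o^2 + 20*n^2*o - 80*n*o^2 + 16*n*o - 64*o^2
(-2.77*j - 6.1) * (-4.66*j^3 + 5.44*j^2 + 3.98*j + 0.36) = 12.9082*j^4 + 13.3572*j^3 - 44.2086*j^2 - 25.2752*j - 2.196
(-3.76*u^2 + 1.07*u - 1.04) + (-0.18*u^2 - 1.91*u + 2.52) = -3.94*u^2 - 0.84*u + 1.48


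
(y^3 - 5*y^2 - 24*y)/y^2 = y - 5 - 24/y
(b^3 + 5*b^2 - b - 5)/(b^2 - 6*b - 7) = (b^2 + 4*b - 5)/(b - 7)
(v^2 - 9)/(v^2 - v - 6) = (v + 3)/(v + 2)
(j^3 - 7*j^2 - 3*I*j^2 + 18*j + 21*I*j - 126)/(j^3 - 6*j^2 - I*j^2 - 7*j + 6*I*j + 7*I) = (j^2 - 3*I*j + 18)/(j^2 + j*(1 - I) - I)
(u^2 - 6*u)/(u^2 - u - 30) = u/(u + 5)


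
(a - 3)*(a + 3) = a^2 - 9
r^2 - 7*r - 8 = (r - 8)*(r + 1)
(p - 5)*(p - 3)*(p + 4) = p^3 - 4*p^2 - 17*p + 60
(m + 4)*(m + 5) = m^2 + 9*m + 20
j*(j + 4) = j^2 + 4*j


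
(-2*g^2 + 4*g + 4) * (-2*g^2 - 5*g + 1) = 4*g^4 + 2*g^3 - 30*g^2 - 16*g + 4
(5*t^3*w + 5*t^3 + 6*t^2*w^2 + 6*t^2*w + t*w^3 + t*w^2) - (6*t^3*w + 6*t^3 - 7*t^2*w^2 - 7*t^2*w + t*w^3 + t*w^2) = -t^3*w - t^3 + 13*t^2*w^2 + 13*t^2*w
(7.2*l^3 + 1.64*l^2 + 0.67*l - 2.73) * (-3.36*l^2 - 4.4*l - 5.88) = -24.192*l^5 - 37.1904*l^4 - 51.8032*l^3 - 3.4184*l^2 + 8.0724*l + 16.0524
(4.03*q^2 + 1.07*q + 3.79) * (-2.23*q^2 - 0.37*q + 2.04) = -8.9869*q^4 - 3.8772*q^3 - 0.626399999999999*q^2 + 0.7805*q + 7.7316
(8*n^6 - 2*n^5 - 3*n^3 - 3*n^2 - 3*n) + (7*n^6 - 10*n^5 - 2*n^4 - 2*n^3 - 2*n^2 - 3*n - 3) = 15*n^6 - 12*n^5 - 2*n^4 - 5*n^3 - 5*n^2 - 6*n - 3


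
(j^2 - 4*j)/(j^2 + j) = (j - 4)/(j + 1)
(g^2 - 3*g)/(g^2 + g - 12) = g/(g + 4)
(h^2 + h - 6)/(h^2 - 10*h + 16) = (h + 3)/(h - 8)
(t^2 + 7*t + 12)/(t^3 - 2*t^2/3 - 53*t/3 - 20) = 3*(t + 4)/(3*t^2 - 11*t - 20)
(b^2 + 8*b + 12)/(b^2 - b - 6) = (b + 6)/(b - 3)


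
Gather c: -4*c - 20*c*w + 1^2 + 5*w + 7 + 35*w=c*(-20*w - 4) + 40*w + 8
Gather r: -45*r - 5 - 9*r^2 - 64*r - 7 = -9*r^2 - 109*r - 12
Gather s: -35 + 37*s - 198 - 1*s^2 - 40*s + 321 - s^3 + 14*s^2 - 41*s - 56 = -s^3 + 13*s^2 - 44*s + 32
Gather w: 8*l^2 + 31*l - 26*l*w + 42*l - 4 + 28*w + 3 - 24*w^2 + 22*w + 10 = 8*l^2 + 73*l - 24*w^2 + w*(50 - 26*l) + 9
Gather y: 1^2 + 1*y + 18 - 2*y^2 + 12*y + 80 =-2*y^2 + 13*y + 99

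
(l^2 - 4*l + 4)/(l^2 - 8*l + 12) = (l - 2)/(l - 6)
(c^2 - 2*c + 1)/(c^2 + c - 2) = (c - 1)/(c + 2)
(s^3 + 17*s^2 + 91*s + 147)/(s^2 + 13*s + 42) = (s^2 + 10*s + 21)/(s + 6)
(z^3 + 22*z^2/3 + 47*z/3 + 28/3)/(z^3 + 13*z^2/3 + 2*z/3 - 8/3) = (3*z + 7)/(3*z - 2)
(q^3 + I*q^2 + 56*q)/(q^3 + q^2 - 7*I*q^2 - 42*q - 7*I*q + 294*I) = q*(q + 8*I)/(q^2 + q - 42)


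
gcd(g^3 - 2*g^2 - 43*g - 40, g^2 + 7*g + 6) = g + 1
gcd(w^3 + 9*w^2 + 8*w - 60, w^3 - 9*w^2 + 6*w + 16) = w - 2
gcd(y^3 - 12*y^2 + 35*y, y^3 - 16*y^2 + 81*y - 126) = y - 7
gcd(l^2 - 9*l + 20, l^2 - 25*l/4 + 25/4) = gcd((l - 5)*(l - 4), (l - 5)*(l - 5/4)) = l - 5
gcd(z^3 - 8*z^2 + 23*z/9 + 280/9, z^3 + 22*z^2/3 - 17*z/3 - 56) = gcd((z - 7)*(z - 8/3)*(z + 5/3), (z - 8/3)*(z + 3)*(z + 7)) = z - 8/3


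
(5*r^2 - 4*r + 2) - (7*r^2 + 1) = -2*r^2 - 4*r + 1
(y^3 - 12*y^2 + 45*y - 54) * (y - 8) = y^4 - 20*y^3 + 141*y^2 - 414*y + 432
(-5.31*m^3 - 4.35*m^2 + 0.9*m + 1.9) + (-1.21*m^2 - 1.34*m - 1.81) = -5.31*m^3 - 5.56*m^2 - 0.44*m + 0.0899999999999999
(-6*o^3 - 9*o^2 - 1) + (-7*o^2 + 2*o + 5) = -6*o^3 - 16*o^2 + 2*o + 4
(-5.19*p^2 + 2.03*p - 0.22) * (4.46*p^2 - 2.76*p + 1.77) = -23.1474*p^4 + 23.3782*p^3 - 15.7703*p^2 + 4.2003*p - 0.3894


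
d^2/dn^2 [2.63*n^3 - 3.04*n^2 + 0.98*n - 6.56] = 15.78*n - 6.08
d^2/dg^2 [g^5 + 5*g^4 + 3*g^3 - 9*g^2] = 20*g^3 + 60*g^2 + 18*g - 18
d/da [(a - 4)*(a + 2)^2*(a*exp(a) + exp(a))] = (a^4 + 5*a^3 - 9*a^2 - 52*a - 44)*exp(a)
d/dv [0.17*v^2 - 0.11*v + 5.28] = 0.34*v - 0.11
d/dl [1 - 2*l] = -2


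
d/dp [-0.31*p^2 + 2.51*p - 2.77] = 2.51 - 0.62*p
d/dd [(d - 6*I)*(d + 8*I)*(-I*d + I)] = -3*I*d^2 + 2*d*(2 + I) - 2 - 48*I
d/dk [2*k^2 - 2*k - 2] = 4*k - 2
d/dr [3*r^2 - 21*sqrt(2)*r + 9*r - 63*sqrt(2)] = 6*r - 21*sqrt(2) + 9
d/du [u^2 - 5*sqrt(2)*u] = 2*u - 5*sqrt(2)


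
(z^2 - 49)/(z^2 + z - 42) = (z - 7)/(z - 6)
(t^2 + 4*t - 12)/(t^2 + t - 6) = (t + 6)/(t + 3)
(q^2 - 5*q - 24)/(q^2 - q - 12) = (q - 8)/(q - 4)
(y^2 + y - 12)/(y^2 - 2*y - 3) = (y + 4)/(y + 1)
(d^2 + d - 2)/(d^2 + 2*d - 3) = (d + 2)/(d + 3)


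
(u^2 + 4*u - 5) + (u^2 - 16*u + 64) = 2*u^2 - 12*u + 59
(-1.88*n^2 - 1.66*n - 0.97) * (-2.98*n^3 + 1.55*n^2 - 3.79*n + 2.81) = 5.6024*n^5 + 2.0328*n^4 + 7.4428*n^3 - 0.4949*n^2 - 0.9883*n - 2.7257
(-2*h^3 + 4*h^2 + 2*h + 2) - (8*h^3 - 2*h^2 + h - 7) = -10*h^3 + 6*h^2 + h + 9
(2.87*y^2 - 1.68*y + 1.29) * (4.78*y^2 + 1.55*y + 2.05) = 13.7186*y^4 - 3.5819*y^3 + 9.4457*y^2 - 1.4445*y + 2.6445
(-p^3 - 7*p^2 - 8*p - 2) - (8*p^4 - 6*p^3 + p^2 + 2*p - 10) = -8*p^4 + 5*p^3 - 8*p^2 - 10*p + 8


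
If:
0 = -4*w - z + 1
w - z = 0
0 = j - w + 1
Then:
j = -4/5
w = 1/5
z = 1/5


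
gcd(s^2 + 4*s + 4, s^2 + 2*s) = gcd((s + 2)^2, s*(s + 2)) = s + 2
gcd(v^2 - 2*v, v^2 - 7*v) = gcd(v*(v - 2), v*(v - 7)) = v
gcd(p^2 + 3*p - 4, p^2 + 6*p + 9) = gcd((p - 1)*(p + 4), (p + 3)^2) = 1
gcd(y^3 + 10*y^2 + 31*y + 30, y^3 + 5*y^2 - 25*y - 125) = y + 5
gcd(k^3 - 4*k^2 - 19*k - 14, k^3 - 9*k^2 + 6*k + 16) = k + 1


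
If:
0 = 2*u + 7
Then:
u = -7/2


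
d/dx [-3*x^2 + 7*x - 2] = 7 - 6*x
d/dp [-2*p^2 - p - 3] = -4*p - 1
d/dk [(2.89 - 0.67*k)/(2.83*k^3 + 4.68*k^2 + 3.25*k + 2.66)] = (3.7922*k^3 - 21.4005*k^2 - 27.0504*k - 11.1747)/(8.0089*k^6 + 26.4888*k^5 + 40.2974*k^4 + 45.4756*k^3 + 35.4601*k^2 + 17.29*k + 7.0756)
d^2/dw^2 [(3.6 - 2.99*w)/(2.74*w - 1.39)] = 31.279292/(2.74*w - 1.39)^3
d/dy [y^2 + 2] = 2*y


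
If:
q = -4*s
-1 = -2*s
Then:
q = -2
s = 1/2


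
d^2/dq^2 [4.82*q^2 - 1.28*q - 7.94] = 9.64000000000000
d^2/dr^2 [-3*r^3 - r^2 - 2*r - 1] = -18*r - 2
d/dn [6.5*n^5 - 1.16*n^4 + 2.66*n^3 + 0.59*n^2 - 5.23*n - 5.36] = 32.5*n^4 - 4.64*n^3 + 7.98*n^2 + 1.18*n - 5.23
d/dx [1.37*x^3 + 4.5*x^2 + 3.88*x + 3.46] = 4.11*x^2 + 9.0*x + 3.88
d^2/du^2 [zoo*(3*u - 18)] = 0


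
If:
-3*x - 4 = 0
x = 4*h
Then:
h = -1/3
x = -4/3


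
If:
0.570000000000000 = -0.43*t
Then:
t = -1.33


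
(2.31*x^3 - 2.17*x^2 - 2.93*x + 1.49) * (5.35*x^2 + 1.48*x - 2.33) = 12.3585*x^5 - 8.1907*x^4 - 24.2694*x^3 + 8.6912*x^2 + 9.0321*x - 3.4717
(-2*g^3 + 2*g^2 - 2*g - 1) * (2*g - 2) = -4*g^4 + 8*g^3 - 8*g^2 + 2*g + 2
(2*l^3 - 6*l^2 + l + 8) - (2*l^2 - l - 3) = 2*l^3 - 8*l^2 + 2*l + 11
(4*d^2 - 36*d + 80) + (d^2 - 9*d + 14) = 5*d^2 - 45*d + 94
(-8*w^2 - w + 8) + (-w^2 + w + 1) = 9 - 9*w^2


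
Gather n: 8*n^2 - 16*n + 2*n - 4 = 8*n^2 - 14*n - 4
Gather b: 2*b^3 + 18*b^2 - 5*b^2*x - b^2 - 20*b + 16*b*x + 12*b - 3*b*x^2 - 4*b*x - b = 2*b^3 + b^2*(17 - 5*x) + b*(-3*x^2 + 12*x - 9)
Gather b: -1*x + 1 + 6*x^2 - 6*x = 6*x^2 - 7*x + 1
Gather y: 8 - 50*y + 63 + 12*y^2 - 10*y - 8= 12*y^2 - 60*y + 63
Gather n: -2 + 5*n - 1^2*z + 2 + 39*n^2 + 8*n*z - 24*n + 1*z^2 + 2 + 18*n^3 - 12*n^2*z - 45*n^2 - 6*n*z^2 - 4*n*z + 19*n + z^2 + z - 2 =18*n^3 + n^2*(-12*z - 6) + n*(-6*z^2 + 4*z) + 2*z^2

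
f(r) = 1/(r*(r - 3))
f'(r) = -1/(r*(r - 3)^2) - 1/(r^2*(r - 3))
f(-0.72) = 0.37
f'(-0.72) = 0.62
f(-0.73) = 0.37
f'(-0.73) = 0.60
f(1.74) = -0.46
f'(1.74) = -0.10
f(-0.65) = 0.42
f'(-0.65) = 0.76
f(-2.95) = 0.06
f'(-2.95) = 0.03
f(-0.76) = 0.35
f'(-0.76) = 0.55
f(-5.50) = 0.02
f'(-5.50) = 0.01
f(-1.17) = 0.20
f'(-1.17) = 0.22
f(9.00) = 0.02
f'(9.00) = -0.00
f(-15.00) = 0.00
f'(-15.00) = 0.00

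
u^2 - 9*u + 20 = (u - 5)*(u - 4)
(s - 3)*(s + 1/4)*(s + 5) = s^3 + 9*s^2/4 - 29*s/2 - 15/4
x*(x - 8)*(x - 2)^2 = x^4 - 12*x^3 + 36*x^2 - 32*x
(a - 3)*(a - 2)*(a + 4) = a^3 - a^2 - 14*a + 24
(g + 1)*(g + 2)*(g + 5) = g^3 + 8*g^2 + 17*g + 10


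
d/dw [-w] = -1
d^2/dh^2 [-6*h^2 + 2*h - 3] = -12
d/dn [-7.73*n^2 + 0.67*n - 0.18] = 0.67 - 15.46*n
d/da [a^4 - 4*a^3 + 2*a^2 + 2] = 4*a*(a^2 - 3*a + 1)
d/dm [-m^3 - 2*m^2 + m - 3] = -3*m^2 - 4*m + 1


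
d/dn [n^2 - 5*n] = 2*n - 5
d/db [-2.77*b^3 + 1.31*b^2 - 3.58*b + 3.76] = -8.31*b^2 + 2.62*b - 3.58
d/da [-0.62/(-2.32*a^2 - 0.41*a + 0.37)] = (-2.8768*a - 0.2542)/(2.32*a^2 + 0.41*a - 0.37)^2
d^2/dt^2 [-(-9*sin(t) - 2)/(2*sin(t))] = (cos(t)^2 + 1)/sin(t)^3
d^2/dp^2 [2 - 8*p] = 0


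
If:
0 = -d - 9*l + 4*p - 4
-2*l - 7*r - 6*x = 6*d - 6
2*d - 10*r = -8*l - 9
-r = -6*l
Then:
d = -39*x/50 - 21/100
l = 33/200 - 3*x/100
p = 211/160 - 21*x/80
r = 99/100 - 9*x/50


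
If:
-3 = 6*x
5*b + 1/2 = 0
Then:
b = -1/10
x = -1/2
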